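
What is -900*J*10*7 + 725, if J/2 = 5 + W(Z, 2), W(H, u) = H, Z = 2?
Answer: -881275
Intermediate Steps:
J = 14 (J = 2*(5 + 2) = 2*7 = 14)
-900*J*10*7 + 725 = -900*14*10*7 + 725 = -126000*7 + 725 = -900*980 + 725 = -882000 + 725 = -881275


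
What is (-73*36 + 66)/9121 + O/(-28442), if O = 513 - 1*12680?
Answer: 5443829/37059926 ≈ 0.14689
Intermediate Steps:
O = -12167 (O = 513 - 12680 = -12167)
(-73*36 + 66)/9121 + O/(-28442) = (-73*36 + 66)/9121 - 12167/(-28442) = (-2628 + 66)*(1/9121) - 12167*(-1/28442) = -2562*1/9121 + 12167/28442 = -366/1303 + 12167/28442 = 5443829/37059926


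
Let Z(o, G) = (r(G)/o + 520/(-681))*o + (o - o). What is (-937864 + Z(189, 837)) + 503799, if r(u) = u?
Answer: -98375516/227 ≈ -4.3337e+5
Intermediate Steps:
Z(o, G) = o*(-520/681 + G/o) (Z(o, G) = (G/o + 520/(-681))*o + (o - o) = (G/o + 520*(-1/681))*o + 0 = (G/o - 520/681)*o + 0 = (-520/681 + G/o)*o + 0 = o*(-520/681 + G/o) + 0 = o*(-520/681 + G/o))
(-937864 + Z(189, 837)) + 503799 = (-937864 + (837 - 520/681*189)) + 503799 = (-937864 + (837 - 32760/227)) + 503799 = (-937864 + 157239/227) + 503799 = -212737889/227 + 503799 = -98375516/227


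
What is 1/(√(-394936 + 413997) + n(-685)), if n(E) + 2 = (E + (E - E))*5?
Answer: -3427/11725268 - 7*√389/11725268 ≈ -0.00030405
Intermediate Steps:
n(E) = -2 + 5*E (n(E) = -2 + (E + (E - E))*5 = -2 + (E + 0)*5 = -2 + E*5 = -2 + 5*E)
1/(√(-394936 + 413997) + n(-685)) = 1/(√(-394936 + 413997) + (-2 + 5*(-685))) = 1/(√19061 + (-2 - 3425)) = 1/(7*√389 - 3427) = 1/(-3427 + 7*√389)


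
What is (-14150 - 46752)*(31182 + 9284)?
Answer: -2464460332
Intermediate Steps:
(-14150 - 46752)*(31182 + 9284) = -60902*40466 = -2464460332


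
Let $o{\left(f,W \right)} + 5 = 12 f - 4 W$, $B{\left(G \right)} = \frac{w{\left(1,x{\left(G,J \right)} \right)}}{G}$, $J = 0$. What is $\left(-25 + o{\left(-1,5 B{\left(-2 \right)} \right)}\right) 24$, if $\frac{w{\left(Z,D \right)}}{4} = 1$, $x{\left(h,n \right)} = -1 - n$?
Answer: $-48$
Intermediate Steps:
$w{\left(Z,D \right)} = 4$ ($w{\left(Z,D \right)} = 4 \cdot 1 = 4$)
$B{\left(G \right)} = \frac{4}{G}$
$o{\left(f,W \right)} = -5 - 4 W + 12 f$ ($o{\left(f,W \right)} = -5 - \left(- 12 f + 4 W\right) = -5 - 4 W + 12 f$)
$\left(-25 + o{\left(-1,5 B{\left(-2 \right)} \right)}\right) 24 = \left(-25 - \left(17 + 4 \cdot 5 \frac{4}{-2}\right)\right) 24 = \left(-25 - \left(17 + 4 \cdot 5 \cdot 4 \left(- \frac{1}{2}\right)\right)\right) 24 = \left(-25 - \left(17 + 4 \cdot 5 \left(-2\right)\right)\right) 24 = \left(-25 - -23\right) 24 = \left(-25 + 23\right) 24 = \left(-2\right) 24 = -48$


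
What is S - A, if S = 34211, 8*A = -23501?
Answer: 297189/8 ≈ 37149.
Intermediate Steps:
A = -23501/8 (A = (⅛)*(-23501) = -23501/8 ≈ -2937.6)
S - A = 34211 - 1*(-23501/8) = 34211 + 23501/8 = 297189/8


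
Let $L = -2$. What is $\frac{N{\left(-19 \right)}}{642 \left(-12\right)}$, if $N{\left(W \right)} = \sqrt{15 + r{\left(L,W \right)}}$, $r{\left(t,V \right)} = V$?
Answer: $- \frac{i}{3852} \approx - 0.00025961 i$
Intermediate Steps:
$N{\left(W \right)} = \sqrt{15 + W}$
$\frac{N{\left(-19 \right)}}{642 \left(-12\right)} = \frac{\sqrt{15 - 19}}{642 \left(-12\right)} = \frac{\sqrt{-4}}{-7704} = 2 i \left(- \frac{1}{7704}\right) = - \frac{i}{3852}$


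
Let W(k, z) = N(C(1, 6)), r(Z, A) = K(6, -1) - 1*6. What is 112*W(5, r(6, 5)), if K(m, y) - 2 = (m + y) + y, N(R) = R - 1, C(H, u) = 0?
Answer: -112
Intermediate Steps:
N(R) = -1 + R
K(m, y) = 2 + m + 2*y (K(m, y) = 2 + ((m + y) + y) = 2 + (m + 2*y) = 2 + m + 2*y)
r(Z, A) = 0 (r(Z, A) = (2 + 6 + 2*(-1)) - 1*6 = (2 + 6 - 2) - 6 = 6 - 6 = 0)
W(k, z) = -1 (W(k, z) = -1 + 0 = -1)
112*W(5, r(6, 5)) = 112*(-1) = -112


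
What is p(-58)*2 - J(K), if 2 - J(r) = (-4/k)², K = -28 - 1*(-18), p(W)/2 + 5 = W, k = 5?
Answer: -6334/25 ≈ -253.36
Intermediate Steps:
p(W) = -10 + 2*W
K = -10 (K = -28 + 18 = -10)
J(r) = 34/25 (J(r) = 2 - (-4/5)² = 2 - (-4*⅕)² = 2 - (-⅘)² = 2 - 1*16/25 = 2 - 16/25 = 34/25)
p(-58)*2 - J(K) = (-10 + 2*(-58))*2 - 1*34/25 = (-10 - 116)*2 - 34/25 = -126*2 - 34/25 = -252 - 34/25 = -6334/25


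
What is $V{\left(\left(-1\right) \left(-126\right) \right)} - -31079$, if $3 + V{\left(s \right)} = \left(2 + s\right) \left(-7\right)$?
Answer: $30180$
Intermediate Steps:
$V{\left(s \right)} = -17 - 7 s$ ($V{\left(s \right)} = -3 + \left(2 + s\right) \left(-7\right) = -3 - \left(14 + 7 s\right) = -17 - 7 s$)
$V{\left(\left(-1\right) \left(-126\right) \right)} - -31079 = \left(-17 - 7 \left(\left(-1\right) \left(-126\right)\right)\right) - -31079 = \left(-17 - 882\right) + 31079 = -899 + 31079 = 30180$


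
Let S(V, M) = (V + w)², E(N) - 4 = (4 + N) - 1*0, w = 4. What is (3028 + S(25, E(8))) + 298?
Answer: 4167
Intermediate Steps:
E(N) = 8 + N (E(N) = 4 + ((4 + N) - 1*0) = 4 + ((4 + N) + 0) = 4 + (4 + N) = 8 + N)
S(V, M) = (4 + V)² (S(V, M) = (V + 4)² = (4 + V)²)
(3028 + S(25, E(8))) + 298 = (3028 + (4 + 25)²) + 298 = (3028 + 29²) + 298 = (3028 + 841) + 298 = 3869 + 298 = 4167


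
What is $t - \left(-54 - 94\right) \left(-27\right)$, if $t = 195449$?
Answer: $191453$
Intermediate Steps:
$t - \left(-54 - 94\right) \left(-27\right) = 195449 - \left(-54 - 94\right) \left(-27\right) = 195449 - \left(-148\right) \left(-27\right) = 195449 - 3996 = 191453$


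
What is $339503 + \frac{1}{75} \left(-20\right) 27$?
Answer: $\frac{1697479}{5} \approx 3.395 \cdot 10^{5}$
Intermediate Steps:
$339503 + \frac{1}{75} \left(-20\right) 27 = 339503 - \frac{36}{5} = \frac{1697479}{5}$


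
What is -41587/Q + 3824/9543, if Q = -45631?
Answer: 571357685/435456633 ≈ 1.3121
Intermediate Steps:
-41587/Q + 3824/9543 = -41587/(-45631) + 3824/9543 = -41587*(-1/45631) + 3824*(1/9543) = 41587/45631 + 3824/9543 = 571357685/435456633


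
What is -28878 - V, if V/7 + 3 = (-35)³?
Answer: 271268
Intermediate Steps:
V = -300146 (V = -21 + 7*(-35)³ = -21 + 7*(-42875) = -21 - 300125 = -300146)
-28878 - V = -28878 - 1*(-300146) = -28878 + 300146 = 271268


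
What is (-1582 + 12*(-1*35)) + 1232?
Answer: -770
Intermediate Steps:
(-1582 + 12*(-1*35)) + 1232 = (-1582 + 12*(-35)) + 1232 = (-1582 - 420) + 1232 = -2002 + 1232 = -770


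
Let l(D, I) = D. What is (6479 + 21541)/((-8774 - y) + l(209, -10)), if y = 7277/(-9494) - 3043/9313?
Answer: -2477461768440/757200271487 ≈ -3.2719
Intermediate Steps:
y = -96660943/88417622 (y = 7277*(-1/9494) - 3043*1/9313 = -7277/9494 - 3043/9313 = -96660943/88417622 ≈ -1.0932)
(6479 + 21541)/((-8774 - y) + l(209, -10)) = (6479 + 21541)/((-8774 - 1*(-96660943/88417622)) + 209) = 28020/((-8774 + 96660943/88417622) + 209) = 28020/(-775679554485/88417622 + 209) = 28020/(-757200271487/88417622) = 28020*(-88417622/757200271487) = -2477461768440/757200271487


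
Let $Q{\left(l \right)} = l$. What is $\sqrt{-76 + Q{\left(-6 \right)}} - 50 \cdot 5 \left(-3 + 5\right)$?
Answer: $-500 + i \sqrt{82} \approx -500.0 + 9.0554 i$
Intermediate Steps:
$\sqrt{-76 + Q{\left(-6 \right)}} - 50 \cdot 5 \left(-3 + 5\right) = \sqrt{-76 - 6} - 50 \cdot 5 \left(-3 + 5\right) = \sqrt{-82} - 50 \cdot 5 \cdot 2 = i \sqrt{82} - 500 = -500 + i \sqrt{82}$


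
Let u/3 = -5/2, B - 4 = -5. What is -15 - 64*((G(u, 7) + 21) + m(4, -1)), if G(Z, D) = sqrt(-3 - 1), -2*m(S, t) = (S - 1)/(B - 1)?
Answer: -1407 - 128*I ≈ -1407.0 - 128.0*I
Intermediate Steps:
B = -1 (B = 4 - 5 = -1)
m(S, t) = -1/4 + S/4 (m(S, t) = -(S - 1)/(2*(-1 - 1)) = -(-1 + S)/(2*(-2)) = -(-1 + S)*(-1)/(2*2) = -(1/2 - S/2)/2 = -1/4 + S/4)
u = -15/2 (u = 3*(-5/2) = -15/2 ≈ -7.5000)
G(Z, D) = 2*I (G(Z, D) = sqrt(-4) = 2*I)
-15 - 64*((G(u, 7) + 21) + m(4, -1)) = -15 - 64*((2*I + 21) + (-1/4 + (1/4)*4)) = -15 - 64*((21 + 2*I) + (-1/4 + 1)) = -15 - 64*((21 + 2*I) + 3/4) = -15 - 64*(87/4 + 2*I) = -15 + (-1392 - 128*I) = -1407 - 128*I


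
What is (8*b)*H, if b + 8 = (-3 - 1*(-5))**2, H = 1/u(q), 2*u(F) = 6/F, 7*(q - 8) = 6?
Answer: -1984/21 ≈ -94.476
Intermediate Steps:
q = 62/7 (q = 8 + (1/7)*6 = 8 + 6/7 = 62/7 ≈ 8.8571)
u(F) = 3/F (u(F) = (6/F)/2 = 3/F)
H = 62/21 (H = 1/(3/(62/7)) = 1/(3*(7/62)) = 1/(21/62) = 62/21 ≈ 2.9524)
b = -4 (b = -8 + (-3 - 1*(-5))**2 = -8 + (-3 + 5)**2 = -8 + 2**2 = -8 + 4 = -4)
(8*b)*H = (8*(-4))*(62/21) = -32*62/21 = -1984/21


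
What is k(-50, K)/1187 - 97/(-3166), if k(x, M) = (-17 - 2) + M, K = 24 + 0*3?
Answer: 130969/3758042 ≈ 0.034850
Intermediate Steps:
K = 24 (K = 24 + 0 = 24)
k(x, M) = -19 + M
k(-50, K)/1187 - 97/(-3166) = (-19 + 24)/1187 - 97/(-3166) = 5*(1/1187) - 97*(-1/3166) = 5/1187 + 97/3166 = 130969/3758042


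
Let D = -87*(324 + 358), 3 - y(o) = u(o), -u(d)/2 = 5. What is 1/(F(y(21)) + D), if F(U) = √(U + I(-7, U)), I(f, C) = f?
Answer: -9889/586753925 - √6/3520523550 ≈ -1.6854e-5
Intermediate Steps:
u(d) = -10 (u(d) = -2*5 = -10)
y(o) = 13 (y(o) = 3 - 1*(-10) = 3 + 10 = 13)
F(U) = √(-7 + U) (F(U) = √(U - 7) = √(-7 + U))
D = -59334 (D = -87*682 = -59334)
1/(F(y(21)) + D) = 1/(√(-7 + 13) - 59334) = 1/(√6 - 59334) = 1/(-59334 + √6)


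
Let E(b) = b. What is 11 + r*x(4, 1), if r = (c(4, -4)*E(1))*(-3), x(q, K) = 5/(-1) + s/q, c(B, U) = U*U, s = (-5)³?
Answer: 1751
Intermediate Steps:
s = -125
c(B, U) = U²
x(q, K) = -5 - 125/q (x(q, K) = 5/(-1) - 125/q = 5*(-1) - 125/q = -5 - 125/q)
r = -48 (r = ((-4)²*1)*(-3) = (16*1)*(-3) = 16*(-3) = -48)
11 + r*x(4, 1) = 11 - 48*(-5 - 125/4) = 11 - 48*(-145/4) = 11 + 1740 = 1751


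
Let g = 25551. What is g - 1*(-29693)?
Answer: 55244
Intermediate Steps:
g - 1*(-29693) = 25551 - 1*(-29693) = 25551 + 29693 = 55244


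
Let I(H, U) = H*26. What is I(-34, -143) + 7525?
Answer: 6641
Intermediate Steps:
I(H, U) = 26*H
I(-34, -143) + 7525 = 26*(-34) + 7525 = -884 + 7525 = 6641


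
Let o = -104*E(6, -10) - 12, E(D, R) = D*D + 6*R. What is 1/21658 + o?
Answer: 53798473/21658 ≈ 2484.0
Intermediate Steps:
E(D, R) = D² + 6*R
o = 2484 (o = -104*(6² + 6*(-10)) - 12 = -104*(36 - 60) - 12 = -104*(-24) - 12 = 2496 - 12 = 2484)
1/21658 + o = 1/21658 + 2484 = 53798473/21658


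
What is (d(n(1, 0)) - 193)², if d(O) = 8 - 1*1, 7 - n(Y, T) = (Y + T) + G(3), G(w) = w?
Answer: 34596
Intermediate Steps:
n(Y, T) = 4 - T - Y (n(Y, T) = 7 - ((Y + T) + 3) = 7 - ((T + Y) + 3) = 7 - (3 + T + Y) = 7 + (-3 - T - Y) = 4 - T - Y)
d(O) = 7 (d(O) = 8 - 1 = 7)
(d(n(1, 0)) - 193)² = (7 - 193)² = (-186)² = 34596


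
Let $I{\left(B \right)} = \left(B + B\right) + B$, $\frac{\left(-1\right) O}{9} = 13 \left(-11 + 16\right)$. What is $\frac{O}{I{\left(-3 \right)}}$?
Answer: $65$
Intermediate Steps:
$O = -585$ ($O = - 9 \cdot 13 \left(-11 + 16\right) = - 9 \cdot 13 \cdot 5 = \left(-9\right) 65 = -585$)
$I{\left(B \right)} = 3 B$ ($I{\left(B \right)} = 2 B + B = 3 B$)
$\frac{O}{I{\left(-3 \right)}} = - \frac{585}{3 \left(-3\right)} = - \frac{585}{-9} = \left(-585\right) \left(- \frac{1}{9}\right) = 65$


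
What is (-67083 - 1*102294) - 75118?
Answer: -244495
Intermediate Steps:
(-67083 - 1*102294) - 75118 = (-67083 - 102294) - 75118 = -169377 - 75118 = -244495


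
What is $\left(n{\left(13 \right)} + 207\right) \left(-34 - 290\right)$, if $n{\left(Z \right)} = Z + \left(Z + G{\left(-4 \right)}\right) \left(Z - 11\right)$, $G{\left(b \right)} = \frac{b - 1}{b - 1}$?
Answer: $-80352$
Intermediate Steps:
$G{\left(b \right)} = 1$ ($G{\left(b \right)} = \frac{-1 + b}{-1 + b} = 1$)
$n{\left(Z \right)} = Z + \left(1 + Z\right) \left(-11 + Z\right)$ ($n{\left(Z \right)} = Z + \left(Z + 1\right) \left(Z - 11\right) = Z + \left(1 + Z\right) \left(-11 + Z\right)$)
$\left(n{\left(13 \right)} + 207\right) \left(-34 - 290\right) = \left(\left(-11 + 13^{2} - 117\right) + 207\right) \left(-34 - 290\right) = \left(\left(-11 + 169 - 117\right) + 207\right) \left(-324\right) = \left(41 + 207\right) \left(-324\right) = 248 \left(-324\right) = -80352$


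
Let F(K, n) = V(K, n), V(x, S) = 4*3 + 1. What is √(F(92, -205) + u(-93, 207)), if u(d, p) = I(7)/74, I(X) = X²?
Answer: √74814/74 ≈ 3.6962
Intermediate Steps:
u(d, p) = 49/74 (u(d, p) = 7²/74 = 49*(1/74) = 49/74)
V(x, S) = 13 (V(x, S) = 12 + 1 = 13)
F(K, n) = 13
√(F(92, -205) + u(-93, 207)) = √(13 + 49/74) = √(1011/74) = √74814/74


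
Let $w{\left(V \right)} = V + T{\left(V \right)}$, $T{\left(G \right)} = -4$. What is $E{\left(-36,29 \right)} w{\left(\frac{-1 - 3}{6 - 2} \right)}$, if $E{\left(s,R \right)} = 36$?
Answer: $-180$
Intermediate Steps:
$w{\left(V \right)} = -4 + V$ ($w{\left(V \right)} = V - 4 = -4 + V$)
$E{\left(-36,29 \right)} w{\left(\frac{-1 - 3}{6 - 2} \right)} = 36 \left(-4 + \frac{-1 - 3}{6 - 2}\right) = 36 \left(-4 - \frac{4}{4}\right) = 36 \left(-4 - 1\right) = 36 \left(-5\right) = -180$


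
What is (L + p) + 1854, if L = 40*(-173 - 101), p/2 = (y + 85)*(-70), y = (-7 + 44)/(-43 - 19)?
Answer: -648596/31 ≈ -20922.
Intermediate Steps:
y = -37/62 (y = 37/(-62) = 37*(-1/62) = -37/62 ≈ -0.59677)
p = -366310/31 (p = 2*((-37/62 + 85)*(-70)) = 2*((5233/62)*(-70)) = 2*(-183155/31) = -366310/31 ≈ -11816.)
L = -10960 (L = 40*(-274) = -10960)
(L + p) + 1854 = (-10960 - 366310/31) + 1854 = -706070/31 + 1854 = -648596/31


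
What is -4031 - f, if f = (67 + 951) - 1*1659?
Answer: -3390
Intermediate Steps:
f = -641 (f = 1018 - 1659 = -641)
-4031 - f = -4031 - 1*(-641) = -4031 + 641 = -3390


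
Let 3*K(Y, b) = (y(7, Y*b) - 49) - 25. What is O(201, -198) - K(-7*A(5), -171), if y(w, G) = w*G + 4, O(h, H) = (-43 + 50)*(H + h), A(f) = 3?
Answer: -25004/3 ≈ -8334.7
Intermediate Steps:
O(h, H) = 7*H + 7*h (O(h, H) = 7*(H + h) = 7*H + 7*h)
y(w, G) = 4 + G*w (y(w, G) = G*w + 4 = 4 + G*w)
K(Y, b) = -70/3 + 7*Y*b/3 (K(Y, b) = (((4 + (Y*b)*7) - 49) - 25)/3 = (((4 + 7*Y*b) - 49) - 25)/3 = ((-45 + 7*Y*b) - 25)/3 = (-70 + 7*Y*b)/3 = -70/3 + 7*Y*b/3)
O(201, -198) - K(-7*A(5), -171) = (7*(-198) + 7*201) - (-70/3 + (7/3)*(-7*3)*(-171)) = (-1386 + 1407) - (-70/3 + (7/3)*(-21)*(-171)) = 21 - (-70/3 + 8379) = 21 - 1*25067/3 = 21 - 25067/3 = -25004/3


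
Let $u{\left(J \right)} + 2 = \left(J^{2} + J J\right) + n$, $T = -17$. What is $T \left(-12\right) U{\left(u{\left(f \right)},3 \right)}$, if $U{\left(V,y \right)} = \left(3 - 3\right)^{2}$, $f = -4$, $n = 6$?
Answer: $0$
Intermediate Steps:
$u{\left(J \right)} = 4 + 2 J^{2}$ ($u{\left(J \right)} = -2 + \left(\left(J^{2} + J J\right) + 6\right) = -2 + \left(\left(J^{2} + J^{2}\right) + 6\right) = -2 + \left(2 J^{2} + 6\right) = -2 + \left(6 + 2 J^{2}\right) = 4 + 2 J^{2}$)
$U{\left(V,y \right)} = 0$ ($U{\left(V,y \right)} = 0^{2} = 0$)
$T \left(-12\right) U{\left(u{\left(f \right)},3 \right)} = \left(-17\right) \left(-12\right) 0 = 204 \cdot 0 = 0$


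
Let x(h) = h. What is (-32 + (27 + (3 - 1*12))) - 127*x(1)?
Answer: -141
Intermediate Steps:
(-32 + (27 + (3 - 1*12))) - 127*x(1) = (-32 + (27 + (3 - 1*12))) - 127*1 = (-32 + (27 + (3 - 12))) - 127 = (-32 + (27 - 9)) - 127 = (-32 + 18) - 127 = -14 - 127 = -141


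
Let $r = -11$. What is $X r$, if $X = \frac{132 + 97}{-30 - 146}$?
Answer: $\frac{229}{16} \approx 14.313$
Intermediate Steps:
$X = - \frac{229}{176}$ ($X = \frac{229}{-176} = 229 \left(- \frac{1}{176}\right) = - \frac{229}{176} \approx -1.3011$)
$X r = \left(- \frac{229}{176}\right) \left(-11\right) = \frac{229}{16}$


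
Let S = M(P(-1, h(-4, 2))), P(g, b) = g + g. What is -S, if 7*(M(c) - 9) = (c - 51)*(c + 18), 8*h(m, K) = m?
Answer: 785/7 ≈ 112.14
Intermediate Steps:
h(m, K) = m/8
P(g, b) = 2*g
M(c) = 9 + (-51 + c)*(18 + c)/7 (M(c) = 9 + ((c - 51)*(c + 18))/7 = 9 + ((-51 + c)*(18 + c))/7 = 9 + (-51 + c)*(18 + c)/7)
S = -785/7 (S = -855/7 - 66*(-1)/7 + (2*(-1))**2/7 = -855/7 - 33/7*(-2) + (1/7)*(-2)**2 = -855/7 + 66/7 + (1/7)*4 = -855/7 + 66/7 + 4/7 = -785/7 ≈ -112.14)
-S = -1*(-785/7) = 785/7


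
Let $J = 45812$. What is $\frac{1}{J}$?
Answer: $\frac{1}{45812} \approx 2.1828 \cdot 10^{-5}$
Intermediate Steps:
$\frac{1}{J} = \frac{1}{45812}$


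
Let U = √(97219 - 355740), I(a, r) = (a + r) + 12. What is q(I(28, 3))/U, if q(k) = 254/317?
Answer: -254*I*√258521/81951157 ≈ -0.0015759*I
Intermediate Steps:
I(a, r) = 12 + a + r
q(k) = 254/317 (q(k) = 254*(1/317) = 254/317)
U = I*√258521 (U = √(-258521) = I*√258521 ≈ 508.45*I)
q(I(28, 3))/U = 254/(317*((I*√258521))) = 254*(-I*√258521/258521)/317 = -254*I*√258521/81951157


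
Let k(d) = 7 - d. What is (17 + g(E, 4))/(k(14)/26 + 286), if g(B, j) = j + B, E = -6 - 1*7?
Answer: 208/7429 ≈ 0.027998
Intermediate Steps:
E = -13 (E = -6 - 7 = -13)
g(B, j) = B + j
(17 + g(E, 4))/(k(14)/26 + 286) = (17 + (-13 + 4))/((7 - 1*14)/26 + 286) = (17 - 9)/((7 - 14)*(1/26) + 286) = 8/(-7*1/26 + 286) = 8/(-7/26 + 286) = 8/(7429/26) = 8*(26/7429) = 208/7429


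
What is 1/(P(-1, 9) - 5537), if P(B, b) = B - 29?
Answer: -1/5567 ≈ -0.00017963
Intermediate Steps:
P(B, b) = -29 + B
1/(P(-1, 9) - 5537) = 1/((-29 - 1) - 5537) = 1/(-30 - 5537) = 1/(-5567) = -1/5567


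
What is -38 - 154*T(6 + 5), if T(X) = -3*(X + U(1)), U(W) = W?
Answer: 5506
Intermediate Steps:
T(X) = -3 - 3*X (T(X) = -3*(X + 1) = -3*(1 + X) = -3 - 3*X)
-38 - 154*T(6 + 5) = -38 - 154*(-3 - 3*(6 + 5)) = -38 - 154*(-3 - 3*11) = -38 - 154*(-3 - 33) = -38 - 154*(-36) = -38 + 5544 = 5506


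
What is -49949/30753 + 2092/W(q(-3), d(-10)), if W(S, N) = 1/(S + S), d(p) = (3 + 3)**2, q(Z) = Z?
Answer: -386061605/30753 ≈ -12554.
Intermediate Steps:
d(p) = 36 (d(p) = 6**2 = 36)
W(S, N) = 1/(2*S)
-49949/30753 + 2092/W(q(-3), d(-10)) = -49949/30753 + 2092/(((1/2)/(-3))) = -49949*1/30753 + 2092/(((1/2)*(-1/3))) = -49949/30753 + 2092/(-1/6) = -49949/30753 + 2092*(-6) = -49949/30753 - 12552 = -386061605/30753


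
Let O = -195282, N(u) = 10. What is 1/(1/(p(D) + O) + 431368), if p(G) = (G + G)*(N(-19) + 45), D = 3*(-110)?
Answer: 231582/99897064175 ≈ 2.3182e-6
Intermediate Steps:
D = -330
p(G) = 110*G (p(G) = (G + G)*(10 + 45) = (2*G)*55 = 110*G)
1/(1/(p(D) + O) + 431368) = 1/(1/(110*(-330) - 195282) + 431368) = 1/(1/(-36300 - 195282) + 431368) = 1/(1/(-231582) + 431368) = 1/(-1/231582 + 431368) = 1/(99897064175/231582) = 231582/99897064175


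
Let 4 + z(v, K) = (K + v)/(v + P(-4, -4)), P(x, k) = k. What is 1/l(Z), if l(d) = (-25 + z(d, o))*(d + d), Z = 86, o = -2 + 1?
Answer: -41/197198 ≈ -0.00020791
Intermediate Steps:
o = -1
z(v, K) = -4 + (K + v)/(-4 + v) (z(v, K) = -4 + (K + v)/(v - 4) = -4 + (K + v)/(-4 + v))
l(d) = 2*d*(-25 + (15 - 3*d)/(-4 + d)) (l(d) = (-25 + (16 - 1 - 3*d)/(-4 + d))*(d + d) = (-25 + (15 - 3*d)/(-4 + d))*(2*d) = 2*d*(-25 + (15 - 3*d)/(-4 + d)))
1/l(Z) = 1/(2*86*(115 - 28*86)/(-4 + 86)) = 1/(2*86*(115 - 2408)/82) = 1/(2*86*(1/82)*(-2293)) = 1/(-197198/41) = -41/197198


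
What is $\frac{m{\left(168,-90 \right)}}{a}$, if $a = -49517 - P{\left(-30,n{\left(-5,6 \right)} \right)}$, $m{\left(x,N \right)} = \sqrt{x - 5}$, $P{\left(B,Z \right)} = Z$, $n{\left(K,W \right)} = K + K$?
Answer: $- \frac{\sqrt{163}}{49507} \approx -0.00025789$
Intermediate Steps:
$n{\left(K,W \right)} = 2 K$
$m{\left(x,N \right)} = \sqrt{-5 + x}$
$a = -49507$ ($a = -49517 - 2 \left(-5\right) = -49517 - -10 = -49517 + 10 = -49507$)
$\frac{m{\left(168,-90 \right)}}{a} = \frac{\sqrt{-5 + 168}}{-49507} = \sqrt{163} \left(- \frac{1}{49507}\right) = - \frac{\sqrt{163}}{49507}$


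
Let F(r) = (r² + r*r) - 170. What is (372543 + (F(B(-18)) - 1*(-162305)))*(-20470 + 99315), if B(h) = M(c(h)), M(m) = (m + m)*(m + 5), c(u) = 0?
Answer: 42156686910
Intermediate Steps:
M(m) = 2*m*(5 + m) (M(m) = (2*m)*(5 + m) = 2*m*(5 + m))
B(h) = 0 (B(h) = 2*0*(5 + 0) = 2*0*5 = 0)
F(r) = -170 + 2*r² (F(r) = (r² + r²) - 170 = 2*r² - 170 = -170 + 2*r²)
(372543 + (F(B(-18)) - 1*(-162305)))*(-20470 + 99315) = (372543 + ((-170 + 2*0²) - 1*(-162305)))*(-20470 + 99315) = (372543 + ((-170 + 2*0) + 162305))*78845 = (372543 + ((-170 + 0) + 162305))*78845 = (372543 + (-170 + 162305))*78845 = (372543 + 162135)*78845 = 534678*78845 = 42156686910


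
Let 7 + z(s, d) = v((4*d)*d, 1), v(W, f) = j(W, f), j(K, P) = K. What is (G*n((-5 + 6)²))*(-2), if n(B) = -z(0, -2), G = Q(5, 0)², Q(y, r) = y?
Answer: 450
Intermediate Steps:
v(W, f) = W
z(s, d) = -7 + 4*d² (z(s, d) = -7 + (4*d)*d = -7 + 4*d²)
G = 25 (G = 5² = 25)
n(B) = -9 (n(B) = -(-7 + 4*(-2)²) = -(-7 + 4*4) = -(-7 + 16) = -1*9 = -9)
(G*n((-5 + 6)²))*(-2) = (25*(-9))*(-2) = -225*(-2) = 450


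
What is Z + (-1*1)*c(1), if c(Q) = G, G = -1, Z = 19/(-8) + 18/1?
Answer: 133/8 ≈ 16.625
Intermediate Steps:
Z = 125/8 (Z = 19*(-⅛) + 18*1 = -19/8 + 18 = 125/8 ≈ 15.625)
c(Q) = -1
Z + (-1*1)*c(1) = 125/8 - 1*1*(-1) = 125/8 - 1*(-1) = 125/8 + 1 = 133/8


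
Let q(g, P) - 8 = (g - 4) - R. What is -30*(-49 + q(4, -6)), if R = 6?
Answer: 1410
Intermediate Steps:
q(g, P) = -2 + g (q(g, P) = 8 + ((g - 4) - 1*6) = 8 + ((-4 + g) - 6) = 8 + (-10 + g) = -2 + g)
-30*(-49 + q(4, -6)) = -30*(-49 + (-2 + 4)) = -30*(-49 + 2) = -30*(-47) = 1410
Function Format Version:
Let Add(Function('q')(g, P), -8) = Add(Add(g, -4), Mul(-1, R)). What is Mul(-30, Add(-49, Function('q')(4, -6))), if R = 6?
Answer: 1410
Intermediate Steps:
Function('q')(g, P) = Add(-2, g) (Function('q')(g, P) = Add(8, Add(Add(g, -4), Mul(-1, 6))) = Add(8, Add(Add(-4, g), -6)) = Add(8, Add(-10, g)) = Add(-2, g))
Mul(-30, Add(-49, Function('q')(4, -6))) = Mul(-30, Add(-49, Add(-2, 4))) = Mul(-30, Add(-49, 2)) = Mul(-30, -47) = 1410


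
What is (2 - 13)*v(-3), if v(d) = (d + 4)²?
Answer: -11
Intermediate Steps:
v(d) = (4 + d)²
(2 - 13)*v(-3) = (2 - 13)*(4 - 3)² = -11*1² = -11*1 = -11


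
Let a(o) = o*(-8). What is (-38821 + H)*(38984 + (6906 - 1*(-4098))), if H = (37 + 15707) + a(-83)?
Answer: -1120381044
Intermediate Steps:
a(o) = -8*o
H = 16408 (H = (37 + 15707) - 8*(-83) = 15744 + 664 = 16408)
(-38821 + H)*(38984 + (6906 - 1*(-4098))) = (-38821 + 16408)*(38984 + (6906 - 1*(-4098))) = -22413*(38984 + (6906 + 4098)) = -22413*(38984 + 11004) = -22413*49988 = -1120381044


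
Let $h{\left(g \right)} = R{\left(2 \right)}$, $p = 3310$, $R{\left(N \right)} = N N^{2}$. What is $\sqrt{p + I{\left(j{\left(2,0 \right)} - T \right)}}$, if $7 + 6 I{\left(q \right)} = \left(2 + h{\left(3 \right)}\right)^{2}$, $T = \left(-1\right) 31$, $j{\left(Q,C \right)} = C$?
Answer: $\frac{3 \sqrt{1478}}{2} \approx 57.667$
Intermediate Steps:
$R{\left(N \right)} = N^{3}$
$T = -31$
$h{\left(g \right)} = 8$ ($h{\left(g \right)} = 2^{3} = 8$)
$I{\left(q \right)} = \frac{31}{2}$ ($I{\left(q \right)} = - \frac{7}{6} + \frac{\left(2 + 8\right)^{2}}{6} = - \frac{7}{6} + \frac{10^{2}}{6} = - \frac{7}{6} + \frac{1}{6} \cdot 100 = - \frac{7}{6} + \frac{50}{3} = \frac{31}{2}$)
$\sqrt{p + I{\left(j{\left(2,0 \right)} - T \right)}} = \sqrt{3310 + \frac{31}{2}} = \sqrt{\frac{6651}{2}} = \frac{3 \sqrt{1478}}{2}$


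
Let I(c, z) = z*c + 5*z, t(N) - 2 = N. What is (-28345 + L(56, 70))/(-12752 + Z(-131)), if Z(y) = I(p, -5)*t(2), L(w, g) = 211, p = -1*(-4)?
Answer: 14067/6466 ≈ 2.1755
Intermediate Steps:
p = 4
t(N) = 2 + N
I(c, z) = 5*z + c*z (I(c, z) = c*z + 5*z = 5*z + c*z)
Z(y) = -180 (Z(y) = (-5*(5 + 4))*(2 + 2) = -5*9*4 = -45*4 = -180)
(-28345 + L(56, 70))/(-12752 + Z(-131)) = (-28345 + 211)/(-12752 - 180) = -28134/(-12932) = -28134*(-1/12932) = 14067/6466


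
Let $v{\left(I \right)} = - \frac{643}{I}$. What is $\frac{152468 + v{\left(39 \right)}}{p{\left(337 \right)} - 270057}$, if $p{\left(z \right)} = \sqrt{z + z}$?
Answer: $- \frac{535217776571}{948100173475} - \frac{5945609 \sqrt{674}}{2844300520425} \approx -0.56457$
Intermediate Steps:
$p{\left(z \right)} = \sqrt{2} \sqrt{z}$ ($p{\left(z \right)} = \sqrt{2 z} = \sqrt{2} \sqrt{z}$)
$\frac{152468 + v{\left(39 \right)}}{p{\left(337 \right)} - 270057} = \frac{152468 - \frac{643}{39}}{\sqrt{2} \sqrt{337} - 270057} = \frac{152468 - \frac{643}{39}}{\sqrt{674} - 270057} = \frac{152468 - \frac{643}{39}}{-270057 + \sqrt{674}} = \frac{5945609}{39 \left(-270057 + \sqrt{674}\right)}$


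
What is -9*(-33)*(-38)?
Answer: -11286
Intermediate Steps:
-9*(-33)*(-38) = 297*(-38) = -11286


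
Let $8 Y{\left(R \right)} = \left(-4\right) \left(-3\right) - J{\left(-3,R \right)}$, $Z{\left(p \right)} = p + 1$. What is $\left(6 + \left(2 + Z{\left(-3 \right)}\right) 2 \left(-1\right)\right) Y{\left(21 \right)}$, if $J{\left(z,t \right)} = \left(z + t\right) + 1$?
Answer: $- \frac{21}{4} \approx -5.25$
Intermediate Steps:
$Z{\left(p \right)} = 1 + p$
$J{\left(z,t \right)} = 1 + t + z$ ($J{\left(z,t \right)} = \left(t + z\right) + 1 = 1 + t + z$)
$Y{\left(R \right)} = \frac{7}{4} - \frac{R}{8}$ ($Y{\left(R \right)} = \frac{\left(-4\right) \left(-3\right) - \left(1 + R - 3\right)}{8} = \frac{12 - \left(-2 + R\right)}{8} = \frac{14 - R}{8} = \frac{7}{4} - \frac{R}{8}$)
$\left(6 + \left(2 + Z{\left(-3 \right)}\right) 2 \left(-1\right)\right) Y{\left(21 \right)} = \left(6 + \left(2 + \left(1 - 3\right)\right) 2 \left(-1\right)\right) \left(\frac{7}{4} - \frac{21}{8}\right) = \left(6 + \left(2 - 2\right) 2 \left(-1\right)\right) \left(\frac{7}{4} - \frac{21}{8}\right) = \left(6 + 0 \cdot 2 \left(-1\right)\right) \left(- \frac{7}{8}\right) = \left(6 + 0 \left(-1\right)\right) \left(- \frac{7}{8}\right) = \left(6 + 0\right) \left(- \frac{7}{8}\right) = 6 \left(- \frac{7}{8}\right) = - \frac{21}{4}$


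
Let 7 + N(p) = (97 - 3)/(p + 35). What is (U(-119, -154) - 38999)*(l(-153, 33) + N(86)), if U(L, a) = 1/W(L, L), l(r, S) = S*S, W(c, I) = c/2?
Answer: -608029927128/14399 ≈ -4.2227e+7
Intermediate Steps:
W(c, I) = c/2 (W(c, I) = c*(½) = c/2)
l(r, S) = S²
N(p) = -7 + 94/(35 + p) (N(p) = -7 + (97 - 3)/(p + 35) = -7 + 94/(35 + p))
U(L, a) = 2/L (U(L, a) = 1/(L/2) = 2/L)
(U(-119, -154) - 38999)*(l(-153, 33) + N(86)) = (2/(-119) - 38999)*(33² + (-151 - 7*86)/(35 + 86)) = (2*(-1/119) - 38999)*(1089 + (-151 - 602)/121) = (-2/119 - 38999)*(1089 + (1/121)*(-753)) = -4640883*(1089 - 753/121)/119 = -4640883/119*131016/121 = -608029927128/14399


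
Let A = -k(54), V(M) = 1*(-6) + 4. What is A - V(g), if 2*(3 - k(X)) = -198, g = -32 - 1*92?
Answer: -100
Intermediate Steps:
g = -124 (g = -32 - 92 = -124)
k(X) = 102 (k(X) = 3 - ½*(-198) = 3 + 99 = 102)
V(M) = -2 (V(M) = -6 + 4 = -2)
A = -102 (A = -1*102 = -102)
A - V(g) = -102 - 1*(-2) = -102 + 2 = -100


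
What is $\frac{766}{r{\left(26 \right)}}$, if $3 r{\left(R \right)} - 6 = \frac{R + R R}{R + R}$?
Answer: $\frac{1532}{13} \approx 117.85$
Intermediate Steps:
$r{\left(R \right)} = 2 + \frac{R + R^{2}}{6 R}$ ($r{\left(R \right)} = 2 + \frac{\left(R + R R\right) \frac{1}{R + R}}{3} = 2 + \frac{\left(R + R^{2}\right) \frac{1}{2 R}}{3} = 2 + \frac{\frac{1}{2} \frac{1}{R} \left(R + R^{2}\right)}{3} = 2 + \frac{R + R^{2}}{6 R}$)
$\frac{766}{r{\left(26 \right)}} = \frac{766}{\frac{13}{6} + \frac{1}{6} \cdot 26} = \frac{766}{\frac{13}{6} + \frac{13}{3}} = \frac{766}{\frac{13}{2}} = 766 \cdot \frac{2}{13} = \frac{1532}{13}$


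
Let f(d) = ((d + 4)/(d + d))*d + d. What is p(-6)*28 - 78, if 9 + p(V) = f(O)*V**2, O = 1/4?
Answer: 2064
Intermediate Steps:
O = 1/4 ≈ 0.25000
f(d) = 2 + 3*d/2 (f(d) = ((4 + d)/((2*d)))*d + d = ((4 + d)*(1/(2*d)))*d + d = ((4 + d)/(2*d))*d + d = (2 + d/2) + d = 2 + 3*d/2)
p(V) = -9 + 19*V**2/8 (p(V) = -9 + (2 + (3/2)*(1/4))*V**2 = -9 + (2 + 3/8)*V**2 = -9 + 19*V**2/8)
p(-6)*28 - 78 = (-9 + (19/8)*(-6)**2)*28 - 78 = (-9 + (19/8)*36)*28 - 78 = (-9 + 171/2)*28 - 78 = (153/2)*28 - 78 = 2142 - 78 = 2064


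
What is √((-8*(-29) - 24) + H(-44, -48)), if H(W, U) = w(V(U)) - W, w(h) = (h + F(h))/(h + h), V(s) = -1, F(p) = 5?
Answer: 5*√10 ≈ 15.811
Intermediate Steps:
w(h) = (5 + h)/(2*h) (w(h) = (h + 5)/(h + h) = (5 + h)/((2*h)) = (5 + h)*(1/(2*h)) = (5 + h)/(2*h))
H(W, U) = -2 - W (H(W, U) = (½)*(5 - 1)/(-1) - W = (½)*(-1)*4 - W = -2 - W)
√((-8*(-29) - 24) + H(-44, -48)) = √((-8*(-29) - 24) + (-2 - 1*(-44))) = √((232 - 24) + (-2 + 44)) = √(208 + 42) = √250 = 5*√10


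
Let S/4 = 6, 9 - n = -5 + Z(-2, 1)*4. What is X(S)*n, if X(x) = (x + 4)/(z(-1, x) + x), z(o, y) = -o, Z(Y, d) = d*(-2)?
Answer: 616/25 ≈ 24.640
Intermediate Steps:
Z(Y, d) = -2*d
n = 22 (n = 9 - (-5 - 2*1*4) = 9 - (-5 - 2*4) = 9 - (-5 - 8) = 9 - 1*(-13) = 9 + 13 = 22)
S = 24 (S = 4*6 = 24)
X(x) = (4 + x)/(1 + x) (X(x) = (x + 4)/(-1*(-1) + x) = (4 + x)/(1 + x))
X(S)*n = ((4 + 24)/(1 + 24))*22 = (28/25)*22 = 616/25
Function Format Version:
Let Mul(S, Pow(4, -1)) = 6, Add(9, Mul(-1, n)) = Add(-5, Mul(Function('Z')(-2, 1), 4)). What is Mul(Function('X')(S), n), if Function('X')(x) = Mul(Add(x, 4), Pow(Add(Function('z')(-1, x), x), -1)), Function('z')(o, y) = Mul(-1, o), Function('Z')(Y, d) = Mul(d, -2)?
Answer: Rational(616, 25) ≈ 24.640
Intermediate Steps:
Function('Z')(Y, d) = Mul(-2, d)
n = 22 (n = Add(9, Mul(-1, Add(-5, Mul(Mul(-2, 1), 4)))) = Add(9, Mul(-1, Add(-5, Mul(-2, 4)))) = Add(9, Mul(-1, Add(-5, -8))) = Add(9, Mul(-1, -13)) = Add(9, 13) = 22)
S = 24 (S = Mul(4, 6) = 24)
Function('X')(x) = Mul(Pow(Add(1, x), -1), Add(4, x)) (Function('X')(x) = Mul(Add(x, 4), Pow(Add(Mul(-1, -1), x), -1)) = Mul(Add(4, x), Pow(Add(1, x), -1)) = Mul(Pow(Add(1, x), -1), Add(4, x)))
Mul(Function('X')(S), n) = Mul(Mul(Pow(Add(1, 24), -1), Add(4, 24)), 22) = Mul(Mul(Pow(25, -1), 28), 22) = Mul(Mul(Rational(1, 25), 28), 22) = Mul(Rational(28, 25), 22) = Rational(616, 25)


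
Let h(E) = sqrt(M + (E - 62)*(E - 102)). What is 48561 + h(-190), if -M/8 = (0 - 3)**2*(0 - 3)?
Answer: 48561 + 30*sqrt(82) ≈ 48833.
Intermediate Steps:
M = 216 (M = -8*(0 - 3)**2*(0 - 3) = -8*(-3)**2*(-3) = -72*(-3) = -8*(-27) = 216)
h(E) = sqrt(216 + (-102 + E)*(-62 + E)) (h(E) = sqrt(216 + (E - 62)*(E - 102)) = sqrt(216 + (-62 + E)*(-102 + E)) = sqrt(216 + (-102 + E)*(-62 + E)))
48561 + h(-190) = 48561 + sqrt(6540 + (-190)**2 - 164*(-190)) = 48561 + sqrt(6540 + 36100 + 31160) = 48561 + sqrt(73800) = 48561 + 30*sqrt(82)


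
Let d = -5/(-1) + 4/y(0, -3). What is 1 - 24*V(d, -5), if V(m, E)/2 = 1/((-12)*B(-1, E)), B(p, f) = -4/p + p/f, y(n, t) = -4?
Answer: 41/21 ≈ 1.9524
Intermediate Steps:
d = 4 (d = -5/(-1) + 4/(-4) = -5*(-1) + 4*(-¼) = 5 - 1 = 4)
V(m, E) = -1/(6*(4 - 1/E)) (V(m, E) = 2*(1/((-12)*(-4/(-1) - 1/E))) = 2*(-1/(12*(-4*(-1) - 1/E))) = 2*(-1/(12*(4 - 1/E))) = -1/(6*(4 - 1/E)))
1 - 24*V(d, -5) = 1 - (-24)*(-5)/(-6 + 24*(-5)) = 1 - (-24)*(-5)/(-6 - 120) = 1 - (-24)*(-5)/(-126) = 1 - (-24)*(-5)*(-1)/126 = 1 - 24*(-5/126) = 1 + 20/21 = 41/21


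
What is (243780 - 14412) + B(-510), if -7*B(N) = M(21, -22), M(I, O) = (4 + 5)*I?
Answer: 229341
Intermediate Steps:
M(I, O) = 9*I
B(N) = -27 (B(N) = -9*21/7 = -1/7*189 = -27)
(243780 - 14412) + B(-510) = (243780 - 14412) - 27 = 229368 - 27 = 229341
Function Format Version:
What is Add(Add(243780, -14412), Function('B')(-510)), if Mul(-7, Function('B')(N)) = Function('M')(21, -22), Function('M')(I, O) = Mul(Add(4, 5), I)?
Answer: 229341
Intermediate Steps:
Function('M')(I, O) = Mul(9, I)
Function('B')(N) = -27 (Function('B')(N) = Mul(Rational(-1, 7), Mul(9, 21)) = Mul(Rational(-1, 7), 189) = -27)
Add(Add(243780, -14412), Function('B')(-510)) = Add(Add(243780, -14412), -27) = Add(229368, -27) = 229341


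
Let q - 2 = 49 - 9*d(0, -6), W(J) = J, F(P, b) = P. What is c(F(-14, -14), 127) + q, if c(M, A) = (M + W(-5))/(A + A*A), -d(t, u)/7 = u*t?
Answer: 829037/16256 ≈ 50.999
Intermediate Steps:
d(t, u) = -7*t*u (d(t, u) = -7*u*t = -7*t*u)
q = 51 (q = 2 + (49 - (-63)*0*(-6)) = 2 + (49 - 9*0) = 2 + (49 + 0) = 2 + 49 = 51)
c(M, A) = (-5 + M)/(A + A²) (c(M, A) = (M - 5)/(A + A*A) = (-5 + M)/(A + A²))
c(F(-14, -14), 127) + q = (-5 - 14)/(127*(1 + 127)) + 51 = (1/127)*(-19)/128 + 51 = (1/127)*(1/128)*(-19) + 51 = -19/16256 + 51 = 829037/16256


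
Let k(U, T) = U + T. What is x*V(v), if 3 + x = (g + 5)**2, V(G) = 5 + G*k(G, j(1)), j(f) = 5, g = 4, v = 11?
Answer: 14118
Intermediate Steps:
k(U, T) = T + U
V(G) = 5 + G*(5 + G)
x = 78 (x = -3 + (4 + 5)**2 = -3 + 9**2 = -3 + 81 = 78)
x*V(v) = 78*(5 + 11*(5 + 11)) = 78*(5 + 11*16) = 78*(5 + 176) = 78*181 = 14118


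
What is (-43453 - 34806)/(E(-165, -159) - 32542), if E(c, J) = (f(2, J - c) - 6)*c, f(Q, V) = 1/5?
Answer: 78259/31585 ≈ 2.4777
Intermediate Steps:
f(Q, V) = 1/5
E(c, J) = -29*c/5 (E(c, J) = (1/5 - 6)*c = -29*c/5)
(-43453 - 34806)/(E(-165, -159) - 32542) = (-43453 - 34806)/(-29/5*(-165) - 32542) = -78259/(957 - 32542) = -78259/(-31585) = -78259*(-1/31585) = 78259/31585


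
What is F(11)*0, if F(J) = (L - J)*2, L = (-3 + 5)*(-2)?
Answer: 0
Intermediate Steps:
L = -4 (L = 2*(-2) = -4)
F(J) = -8 - 2*J (F(J) = (-4 - J)*2 = -8 - 2*J)
F(11)*0 = (-8 - 2*11)*0 = (-8 - 22)*0 = -30*0 = 0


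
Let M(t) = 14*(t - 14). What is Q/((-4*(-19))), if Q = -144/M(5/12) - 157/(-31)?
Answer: 205921/2688196 ≈ 0.076602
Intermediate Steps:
M(t) = -196 + 14*t (M(t) = 14*(-14 + t) = -196 + 14*t)
Q = 205921/35371 (Q = -144/(-196 + 14*(5/12)) - 157/(-31) = -144/(-196 + 14*(5*(1/12))) - 157*(-1/31) = -144/(-196 + 14*(5/12)) + 157/31 = -144/(-196 + 35/6) + 157/31 = -144/(-1141/6) + 157/31 = -144*(-6/1141) + 157/31 = 864/1141 + 157/31 = 205921/35371 ≈ 5.8217)
Q/((-4*(-19))) = 205921/(35371*((-4*(-19)))) = (205921/35371)/76 = (205921/35371)*(1/76) = 205921/2688196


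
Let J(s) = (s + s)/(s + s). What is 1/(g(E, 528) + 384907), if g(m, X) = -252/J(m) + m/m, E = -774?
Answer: 1/384656 ≈ 2.5997e-6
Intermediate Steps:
J(s) = 1 (J(s) = (2*s)/((2*s)) = (2*s)*(1/(2*s)) = 1)
g(m, X) = -251 (g(m, X) = -252/1 + m/m = -252*1 + 1 = -252 + 1 = -251)
1/(g(E, 528) + 384907) = 1/(-251 + 384907) = 1/384656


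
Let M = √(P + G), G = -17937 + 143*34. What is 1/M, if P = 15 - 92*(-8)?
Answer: -I*√3081/6162 ≈ -0.0090079*I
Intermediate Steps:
G = -13075 (G = -17937 + 4862 = -13075)
P = 751 (P = 15 + 736 = 751)
M = 2*I*√3081 (M = √(751 - 13075) = √(-12324) = 2*I*√3081 ≈ 111.01*I)
1/M = 1/(2*I*√3081) = -I*√3081/6162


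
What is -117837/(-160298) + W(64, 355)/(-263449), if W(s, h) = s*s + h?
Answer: 30330553415/42230347802 ≈ 0.71822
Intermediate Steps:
W(s, h) = h + s² (W(s, h) = s² + h = h + s²)
-117837/(-160298) + W(64, 355)/(-263449) = -117837/(-160298) + (355 + 64²)/(-263449) = -117837*(-1/160298) + (355 + 4096)*(-1/263449) = 117837/160298 + 4451*(-1/263449) = 117837/160298 - 4451/263449 = 30330553415/42230347802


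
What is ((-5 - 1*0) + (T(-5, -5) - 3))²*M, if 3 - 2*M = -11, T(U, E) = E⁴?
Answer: 2664823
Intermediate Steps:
M = 7 (M = 3/2 - ½*(-11) = 3/2 + 11/2 = 7)
((-5 - 1*0) + (T(-5, -5) - 3))²*M = ((-5 - 1*0) + ((-5)⁴ - 3))²*7 = ((-5 + 0) + (625 - 3))²*7 = (-5 + 622)²*7 = 617²*7 = 380689*7 = 2664823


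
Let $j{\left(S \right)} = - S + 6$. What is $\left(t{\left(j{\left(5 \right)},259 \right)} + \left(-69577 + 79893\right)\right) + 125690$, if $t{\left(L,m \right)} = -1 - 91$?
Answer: $135914$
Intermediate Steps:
$j{\left(S \right)} = 6 - S$
$t{\left(L,m \right)} = -92$
$\left(t{\left(j{\left(5 \right)},259 \right)} + \left(-69577 + 79893\right)\right) + 125690 = \left(-92 + \left(-69577 + 79893\right)\right) + 125690 = \left(-92 + 10316\right) + 125690 = 10224 + 125690 = 135914$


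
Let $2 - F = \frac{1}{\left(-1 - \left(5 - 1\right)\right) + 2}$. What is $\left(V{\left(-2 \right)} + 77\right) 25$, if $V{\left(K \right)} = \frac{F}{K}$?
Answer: $\frac{11375}{6} \approx 1895.8$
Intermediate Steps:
$F = \frac{7}{3}$ ($F = 2 - \frac{1}{\left(-1 - \left(5 - 1\right)\right) + 2} = 2 - \frac{1}{\left(-1 - 4\right) + 2} = 2 - \frac{1}{-5 + 2} = 2 - \frac{1}{-3} = 2 - - \frac{1}{3} = 2 + \frac{1}{3} = \frac{7}{3} \approx 2.3333$)
$V{\left(K \right)} = \frac{7}{3 K}$
$\left(V{\left(-2 \right)} + 77\right) 25 = \left(\frac{7}{3 \left(-2\right)} + 77\right) 25 = \left(\frac{7}{3} \left(- \frac{1}{2}\right) + 77\right) 25 = \left(- \frac{7}{6} + 77\right) 25 = \frac{455}{6} \cdot 25 = \frac{11375}{6}$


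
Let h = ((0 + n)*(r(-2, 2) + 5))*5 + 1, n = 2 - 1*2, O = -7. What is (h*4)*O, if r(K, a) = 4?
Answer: -28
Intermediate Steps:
n = 0 (n = 2 - 2 = 0)
h = 1 (h = ((0 + 0)*(4 + 5))*5 + 1 = (0*9)*5 + 1 = 0*5 + 1 = 0 + 1 = 1)
(h*4)*O = (1*4)*(-7) = 4*(-7) = -28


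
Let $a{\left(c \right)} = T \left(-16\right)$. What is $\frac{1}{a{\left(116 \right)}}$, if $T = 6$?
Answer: $- \frac{1}{96} \approx -0.010417$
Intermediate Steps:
$a{\left(c \right)} = -96$ ($a{\left(c \right)} = 6 \left(-16\right) = -96$)
$\frac{1}{a{\left(116 \right)}} = \frac{1}{-96} = - \frac{1}{96}$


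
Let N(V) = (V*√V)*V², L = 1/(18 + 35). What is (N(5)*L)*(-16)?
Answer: -2000*√5/53 ≈ -84.380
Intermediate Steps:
L = 1/53 ≈ 0.018868
N(V) = V^(7/2) (N(V) = V^(3/2)*V² = V^(7/2))
(N(5)*L)*(-16) = (5^(7/2)*(1/53))*(-16) = ((125*√5)*(1/53))*(-16) = (125*√5/53)*(-16) = -2000*√5/53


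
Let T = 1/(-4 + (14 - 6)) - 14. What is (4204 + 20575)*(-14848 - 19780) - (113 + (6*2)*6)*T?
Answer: -3432178673/4 ≈ -8.5804e+8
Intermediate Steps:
T = -55/4 (T = 1/(-4 + 8) - 14 = 1/4 - 14 = ¼ - 14 = -55/4 ≈ -13.750)
(4204 + 20575)*(-14848 - 19780) - (113 + (6*2)*6)*T = (4204 + 20575)*(-14848 - 19780) - (113 + (6*2)*6)*(-55)/4 = 24779*(-34628) - (113 + 12*6)*(-55)/4 = -858047212 - (113 + 72)*(-55)/4 = -858047212 - 185*(-55)/4 = -858047212 - 1*(-10175/4) = -858047212 + 10175/4 = -3432178673/4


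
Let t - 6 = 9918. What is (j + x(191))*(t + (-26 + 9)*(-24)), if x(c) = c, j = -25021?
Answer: -256543560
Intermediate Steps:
t = 9924 (t = 6 + 9918 = 9924)
(j + x(191))*(t + (-26 + 9)*(-24)) = (-25021 + 191)*(9924 + (-26 + 9)*(-24)) = -24830*(9924 - 17*(-24)) = -24830*(9924 + 408) = -24830*10332 = -256543560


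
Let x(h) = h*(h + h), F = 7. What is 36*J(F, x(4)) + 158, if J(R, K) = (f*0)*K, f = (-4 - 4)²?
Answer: 158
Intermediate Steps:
f = 64 (f = (-8)² = 64)
x(h) = 2*h² (x(h) = h*(2*h) = 2*h²)
J(R, K) = 0 (J(R, K) = (64*0)*K = 0*K = 0)
36*J(F, x(4)) + 158 = 36*0 + 158 = 0 + 158 = 158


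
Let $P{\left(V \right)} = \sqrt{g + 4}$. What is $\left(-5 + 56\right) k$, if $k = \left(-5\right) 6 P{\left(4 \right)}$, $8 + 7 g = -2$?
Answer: $- \frac{4590 \sqrt{14}}{7} \approx -2453.5$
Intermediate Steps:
$g = - \frac{10}{7}$ ($g = - \frac{8}{7} + \frac{1}{7} \left(-2\right) = - \frac{8}{7} - \frac{2}{7} = - \frac{10}{7} \approx -1.4286$)
$P{\left(V \right)} = \frac{3 \sqrt{14}}{7}$ ($P{\left(V \right)} = \sqrt{- \frac{10}{7} + 4} = \sqrt{\frac{18}{7}} = \frac{3 \sqrt{14}}{7}$)
$k = - \frac{90 \sqrt{14}}{7}$ ($k = \left(-5\right) 6 \frac{3 \sqrt{14}}{7} = - 30 \frac{3 \sqrt{14}}{7} = - \frac{90 \sqrt{14}}{7} \approx -48.107$)
$\left(-5 + 56\right) k = \left(-5 + 56\right) \left(- \frac{90 \sqrt{14}}{7}\right) = 51 \left(- \frac{90 \sqrt{14}}{7}\right) = - \frac{4590 \sqrt{14}}{7}$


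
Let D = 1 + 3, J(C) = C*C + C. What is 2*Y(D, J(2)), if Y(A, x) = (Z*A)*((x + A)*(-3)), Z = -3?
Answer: 720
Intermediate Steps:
J(C) = C + C² (J(C) = C² + C = C + C²)
D = 4
Y(A, x) = -3*A*(-3*A - 3*x) (Y(A, x) = (-3*A)*((x + A)*(-3)) = (-3*A)*((A + x)*(-3)) = (-3*A)*(-3*A - 3*x) = -3*A*(-3*A - 3*x))
2*Y(D, J(2)) = 2*(9*4*(4 + 2*(1 + 2))) = 2*(9*4*(4 + 2*3)) = 2*(9*4*(4 + 6)) = 2*(9*4*10) = 2*360 = 720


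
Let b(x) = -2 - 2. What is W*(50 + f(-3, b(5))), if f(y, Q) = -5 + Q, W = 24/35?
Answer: 984/35 ≈ 28.114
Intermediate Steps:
W = 24/35 (W = 24*(1/35) = 24/35 ≈ 0.68571)
b(x) = -4
W*(50 + f(-3, b(5))) = 24*(50 + (-5 - 4))/35 = 24*(50 - 9)/35 = (24/35)*41 = 984/35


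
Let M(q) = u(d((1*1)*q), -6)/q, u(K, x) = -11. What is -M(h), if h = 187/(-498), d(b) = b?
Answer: -498/17 ≈ -29.294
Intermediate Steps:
h = -187/498 (h = 187*(-1/498) = -187/498 ≈ -0.37550)
M(q) = -11/q
-M(h) = -(-11)/(-187/498) = -(-11)*(-498)/187 = -1*498/17 = -498/17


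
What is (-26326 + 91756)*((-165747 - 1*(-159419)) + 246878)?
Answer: 15739186500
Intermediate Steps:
(-26326 + 91756)*((-165747 - 1*(-159419)) + 246878) = 65430*((-165747 + 159419) + 246878) = 65430*(-6328 + 246878) = 65430*240550 = 15739186500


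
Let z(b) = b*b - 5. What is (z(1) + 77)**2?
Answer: 5329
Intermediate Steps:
z(b) = -5 + b**2 (z(b) = b**2 - 5 = -5 + b**2)
(z(1) + 77)**2 = ((-5 + 1**2) + 77)**2 = ((-5 + 1) + 77)**2 = (-4 + 77)**2 = 73**2 = 5329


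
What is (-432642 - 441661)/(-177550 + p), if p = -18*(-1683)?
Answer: 874303/147256 ≈ 5.9373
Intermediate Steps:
p = 30294
(-432642 - 441661)/(-177550 + p) = (-432642 - 441661)/(-177550 + 30294) = -874303/(-147256) = -874303*(-1/147256) = 874303/147256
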